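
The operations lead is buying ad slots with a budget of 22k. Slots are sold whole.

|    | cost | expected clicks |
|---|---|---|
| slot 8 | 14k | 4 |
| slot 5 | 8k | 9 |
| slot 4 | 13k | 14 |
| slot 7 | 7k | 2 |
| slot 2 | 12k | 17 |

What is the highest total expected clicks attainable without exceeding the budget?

Take slot 5 and slot 2: cost 8 + 12 = 20 ≤ 22, expected clicks 9 + 17 = 26.
No other feasible combination does better.

26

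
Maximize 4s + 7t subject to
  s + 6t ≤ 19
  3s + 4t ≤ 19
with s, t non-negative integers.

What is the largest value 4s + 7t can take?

27

The continuous relaxation peaks at (2.71, 2.71) with value 29.86; rounding to a feasible lattice point costs some objective.
(s,t)=(5,1): 1·5+6·1=11≤19, 3·5+4·1=19≤19, objective 27.
(s,t)=(3,2): 1·3+6·2=15≤19, 3·3+4·2=17≤19, objective 26.
(s,t)=(1,3): 1·1+6·3=19≤19, 3·1+4·3=15≤19, objective 25.
(s,t)=(6,0): 1·6+6·0=6≤19, 3·6+4·0=18≤19, objective 24.
The best lattice point is (5,1), giving 27.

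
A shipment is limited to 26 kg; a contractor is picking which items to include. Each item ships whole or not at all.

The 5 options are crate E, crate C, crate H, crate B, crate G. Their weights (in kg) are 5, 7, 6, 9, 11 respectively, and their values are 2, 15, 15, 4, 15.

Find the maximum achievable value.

Treat it as a binary knapsack problem.
crate C + crate H + crate G: weight 7 + 6 + 11 = 24 ≤ 26, value 15 + 15 + 15 = 45.
crate H + crate B + crate G: weight 6 + 9 + 11 = 26 ≤ 26, value 15 + 4 + 15 = 34.
crate C + crate H + crate B: weight 7 + 6 + 9 = 22 ≤ 26, value 15 + 15 + 4 = 34.
Best is crate C, crate H, and crate G with total value 45.

45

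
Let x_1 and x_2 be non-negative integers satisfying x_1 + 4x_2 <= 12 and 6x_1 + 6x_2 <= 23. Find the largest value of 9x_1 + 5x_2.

27

The continuous relaxation peaks at (3.83, 0) with value 34.50; rounding to a feasible lattice point costs some objective.
(x_1,x_2)=(3,0): 1·3+4·0=3≤12, 6·3+6·0=18≤23, objective 27.
(x_1,x_2)=(2,1): 1·2+4·1=6≤12, 6·2+6·1=18≤23, objective 23.
(x_1,x_2)=(2,0): 1·2+4·0=2≤12, 6·2+6·0=12≤23, objective 18.
No feasible integer point exceeds 27.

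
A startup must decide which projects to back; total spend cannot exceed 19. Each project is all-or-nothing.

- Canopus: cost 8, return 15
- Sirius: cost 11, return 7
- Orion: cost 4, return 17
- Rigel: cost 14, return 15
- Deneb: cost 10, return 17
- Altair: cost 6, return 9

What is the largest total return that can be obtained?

41

This is a 0-1 knapsack instance.
Canopus + Orion + Altair: cost 8 + 4 + 6 = 18 ≤ 19, return 15 + 17 + 9 = 41.
Orion + Deneb: cost 4 + 10 = 14 ≤ 19, return 17 + 17 = 34.
Best is Canopus, Orion, and Altair with total return 41.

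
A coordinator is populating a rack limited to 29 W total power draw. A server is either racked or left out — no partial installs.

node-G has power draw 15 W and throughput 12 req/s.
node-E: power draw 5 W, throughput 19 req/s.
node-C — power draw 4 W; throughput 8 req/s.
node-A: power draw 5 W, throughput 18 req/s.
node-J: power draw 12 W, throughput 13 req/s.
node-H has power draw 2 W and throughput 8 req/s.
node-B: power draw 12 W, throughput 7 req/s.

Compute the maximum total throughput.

Allowing fractional choices, the relaxed optimum would be about 66.8, but servers are indivisible.
node-E + node-C + node-A + node-J + node-H: power draw 5 + 4 + 5 + 12 + 2 = 28 ≤ 29, throughput 19 + 8 + 18 + 13 + 8 = 66.
node-E + node-C + node-A + node-H + node-B: power draw 5 + 4 + 5 + 2 + 12 = 28 ≤ 29, throughput 19 + 8 + 18 + 8 + 7 = 60.
Best is node-E, node-C, node-A, node-J, and node-H with total throughput 66.

66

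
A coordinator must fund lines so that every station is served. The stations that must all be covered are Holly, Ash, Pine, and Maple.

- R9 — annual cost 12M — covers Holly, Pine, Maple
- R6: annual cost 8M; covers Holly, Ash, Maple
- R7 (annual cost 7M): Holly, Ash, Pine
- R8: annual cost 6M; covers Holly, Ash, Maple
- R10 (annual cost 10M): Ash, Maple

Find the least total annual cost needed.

Choose R7 and R8: together they cover Holly, Ash, Pine, Maple — every station.
Total annual cost: 7 + 6 = 13.

13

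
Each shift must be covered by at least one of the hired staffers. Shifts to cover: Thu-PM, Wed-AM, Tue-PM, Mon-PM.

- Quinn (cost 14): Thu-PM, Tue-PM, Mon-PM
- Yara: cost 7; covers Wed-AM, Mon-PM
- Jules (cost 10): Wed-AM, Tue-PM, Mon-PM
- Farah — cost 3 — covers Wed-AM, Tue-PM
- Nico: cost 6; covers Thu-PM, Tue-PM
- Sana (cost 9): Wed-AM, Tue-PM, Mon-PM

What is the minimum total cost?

The greedy cost-per-new-shift heuristic would pick Farah, Nico, and Yara for 16, but a cheaper cover exists.
Choose Yara and Nico: together they cover Thu-PM, Wed-AM, Tue-PM, Mon-PM — every shift.
Total cost: 7 + 6 = 13.
No cover costs less than 13.

13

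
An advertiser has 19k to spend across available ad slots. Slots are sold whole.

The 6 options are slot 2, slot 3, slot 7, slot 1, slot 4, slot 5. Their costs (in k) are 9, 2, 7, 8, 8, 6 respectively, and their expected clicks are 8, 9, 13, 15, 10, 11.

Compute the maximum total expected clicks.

This is a 0-1 knapsack instance.
Allowing fractional choices, the relaxed optimum would be about 40.7, but ad slots are indivisible.
slot 3 + slot 7 + slot 1: cost 2 + 7 + 8 = 17 ≤ 19, expected clicks 9 + 13 + 15 = 37.
slot 3 + slot 1 + slot 4: cost 2 + 8 + 8 = 18 ≤ 19, expected clicks 9 + 15 + 10 = 34.
slot 3 + slot 1 + slot 5: cost 2 + 8 + 6 = 16 ≤ 19, expected clicks 9 + 15 + 11 = 35.
Best is slot 3, slot 7, and slot 1 with total expected clicks 37.

37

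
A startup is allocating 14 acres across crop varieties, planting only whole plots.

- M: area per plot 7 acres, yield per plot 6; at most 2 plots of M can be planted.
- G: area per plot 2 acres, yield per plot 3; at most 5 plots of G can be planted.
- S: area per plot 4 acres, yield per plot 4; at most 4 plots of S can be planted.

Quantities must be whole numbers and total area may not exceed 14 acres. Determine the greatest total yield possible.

This is a bounded integer knapsack.
G has the best ratio (3/2); taking only G gives at most 5×3 = 15 (stopped by the supply cap of 5).
Mixing does better — 5×G and 1×S: area 14 ≤ 14, yield 5·3 + 1·4 = 19.

19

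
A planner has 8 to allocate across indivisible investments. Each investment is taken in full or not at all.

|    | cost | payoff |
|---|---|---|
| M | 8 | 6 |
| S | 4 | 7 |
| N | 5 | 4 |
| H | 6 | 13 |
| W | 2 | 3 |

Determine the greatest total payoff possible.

Take H and W: cost 6 + 2 = 8 ≤ 8, payoff 13 + 3 = 16.
No other feasible combination does better.

16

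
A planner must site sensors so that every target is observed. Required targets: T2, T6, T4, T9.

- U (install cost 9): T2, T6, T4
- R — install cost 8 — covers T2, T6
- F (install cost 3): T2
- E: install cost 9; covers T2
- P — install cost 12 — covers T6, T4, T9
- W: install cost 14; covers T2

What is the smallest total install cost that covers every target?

This is an integer covering problem.
Choose F and P: together they cover T2, T6, T4, T9 — every target.
Total install cost: 3 + 12 = 15.

15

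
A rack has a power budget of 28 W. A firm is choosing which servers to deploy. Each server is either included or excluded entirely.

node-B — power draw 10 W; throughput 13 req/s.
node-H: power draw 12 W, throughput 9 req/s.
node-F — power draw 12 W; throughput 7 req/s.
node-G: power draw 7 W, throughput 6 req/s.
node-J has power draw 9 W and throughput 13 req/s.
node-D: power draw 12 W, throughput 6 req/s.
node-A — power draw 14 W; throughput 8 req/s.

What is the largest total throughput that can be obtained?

32

Take node-B, node-G, and node-J: power draw 10 + 7 + 9 = 26 ≤ 28, throughput 13 + 6 + 13 = 32.
No other feasible combination does better.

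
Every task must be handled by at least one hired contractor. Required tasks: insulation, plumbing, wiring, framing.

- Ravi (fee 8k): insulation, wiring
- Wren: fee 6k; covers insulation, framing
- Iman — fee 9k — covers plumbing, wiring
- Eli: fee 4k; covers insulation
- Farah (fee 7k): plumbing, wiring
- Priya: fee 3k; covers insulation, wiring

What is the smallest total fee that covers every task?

The greedy cost-per-new-task heuristic would pick Priya, Wren, and Farah for 16, but a cheaper cover exists.
Choose Wren and Farah: together they cover insulation, plumbing, wiring, framing — every task.
Total fee: 6 + 7 = 13.
No cover costs less than 13.

13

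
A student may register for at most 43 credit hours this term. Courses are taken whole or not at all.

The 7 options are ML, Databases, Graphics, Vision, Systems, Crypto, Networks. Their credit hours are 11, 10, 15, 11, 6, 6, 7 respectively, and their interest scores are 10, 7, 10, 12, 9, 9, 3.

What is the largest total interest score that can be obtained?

43

ML + Graphics + Vision + Crypto: credit hours 11 + 15 + 11 + 6 = 43 ≤ 43, interest score 10 + 10 + 12 + 9 = 41.
ML + Vision + Systems + Crypto + Networks: credit hours 11 + 11 + 6 + 6 + 7 = 41 ≤ 43, interest score 10 + 12 + 9 + 9 + 3 = 43.
ML + Graphics + Vision + Systems: credit hours 11 + 15 + 11 + 6 = 43 ≤ 43, interest score 10 + 10 + 12 + 9 = 41.
Best is ML, Vision, Systems, Crypto, and Networks with total interest score 43.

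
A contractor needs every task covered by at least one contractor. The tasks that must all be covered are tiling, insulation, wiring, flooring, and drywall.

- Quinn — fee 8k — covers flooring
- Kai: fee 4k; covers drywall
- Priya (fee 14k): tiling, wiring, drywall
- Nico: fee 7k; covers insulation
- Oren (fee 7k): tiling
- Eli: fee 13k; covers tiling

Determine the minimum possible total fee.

The greedy cost-per-new-task heuristic would pick Kai, Priya, Nico, and Quinn for 33, but a cheaper cover exists.
Choose Quinn, Priya, and Nico: together they cover tiling, insulation, wiring, flooring, drywall — every task.
Total fee: 8 + 14 + 7 = 29.
No cover costs less than 29.

29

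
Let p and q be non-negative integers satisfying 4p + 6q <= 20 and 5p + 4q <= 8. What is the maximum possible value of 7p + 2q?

7

(p,q)=(1,0) is feasible, giving 7.
(p,q)=(0,1) is feasible, giving 2.
Maximum is 7 at (p,q)=(1,0).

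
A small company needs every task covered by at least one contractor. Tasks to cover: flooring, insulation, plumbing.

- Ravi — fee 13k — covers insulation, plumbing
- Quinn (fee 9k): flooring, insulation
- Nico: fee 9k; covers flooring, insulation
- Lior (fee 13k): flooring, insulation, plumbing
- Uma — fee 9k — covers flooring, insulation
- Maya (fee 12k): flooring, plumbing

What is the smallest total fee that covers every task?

Lior alone covers flooring, insulation, plumbing — every task.
Total fee: 13.
No cover costs less than 13.

13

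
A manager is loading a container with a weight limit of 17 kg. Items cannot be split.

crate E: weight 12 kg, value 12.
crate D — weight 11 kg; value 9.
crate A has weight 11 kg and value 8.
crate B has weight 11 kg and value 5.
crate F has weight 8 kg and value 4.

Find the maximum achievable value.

crate A: weight 11 ≤ 17, value 8.
crate D: weight 11 ≤ 17, value 9.
crate E: weight 12 ≤ 17, value 12.
Best is crate E with total value 12.

12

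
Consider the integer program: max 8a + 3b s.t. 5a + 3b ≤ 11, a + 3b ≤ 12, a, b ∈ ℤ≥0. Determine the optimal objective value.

The continuous relaxation peaks at (2.2, 0) with value 17.60; rounding to a feasible lattice point costs some objective.
(a,b)=(2,0): 5·2+3·0=10≤11, 1·2+3·0=2≤12, objective 16.
(a,b)=(1,1): 5·1+3·1=8≤11, 1·1+3·1=4≤12, objective 11.
(a,b)=(1,0): 5·1+3·0=5≤11, 1·1+3·0=1≤12, objective 8.
The best lattice point is (2,0), giving 16.

16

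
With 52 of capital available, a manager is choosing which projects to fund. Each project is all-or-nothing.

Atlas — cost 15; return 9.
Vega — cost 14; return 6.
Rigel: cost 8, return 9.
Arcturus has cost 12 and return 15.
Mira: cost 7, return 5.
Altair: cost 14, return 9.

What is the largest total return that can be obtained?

Allowing fractional choices, the relaxed optimum would be about 44.6, but projects are indivisible.
Vega + Rigel + Arcturus + Altair: cost 14 + 8 + 12 + 14 = 48 ≤ 52, return 6 + 9 + 15 + 9 = 39.
Atlas + Rigel + Arcturus + Altair: cost 15 + 8 + 12 + 14 = 49 ≤ 52, return 9 + 9 + 15 + 9 = 42.
Best is Atlas, Rigel, Arcturus, and Altair with total return 42.

42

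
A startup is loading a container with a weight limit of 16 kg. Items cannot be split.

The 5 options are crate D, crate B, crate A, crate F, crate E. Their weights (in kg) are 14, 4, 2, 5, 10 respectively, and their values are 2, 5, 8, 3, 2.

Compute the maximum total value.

Allowing fractional choices, the relaxed optimum would be about 17.0, but items are indivisible.
crate B + crate A + crate E: weight 4 + 2 + 10 = 16 ≤ 16, value 5 + 8 + 2 = 15.
crate B + crate A + crate F: weight 4 + 2 + 5 = 11 ≤ 16, value 5 + 8 + 3 = 16.
crate B + crate A: weight 4 + 2 = 6 ≤ 16, value 5 + 8 = 13.
Best is crate B, crate A, and crate F with total value 16.

16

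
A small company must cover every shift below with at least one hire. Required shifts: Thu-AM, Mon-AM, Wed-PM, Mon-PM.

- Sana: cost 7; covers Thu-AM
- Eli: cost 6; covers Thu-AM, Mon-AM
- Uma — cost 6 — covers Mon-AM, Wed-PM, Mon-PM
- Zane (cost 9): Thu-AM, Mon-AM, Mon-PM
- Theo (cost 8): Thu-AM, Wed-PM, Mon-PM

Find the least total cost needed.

12

Choose Eli and Uma: together they cover Thu-AM, Mon-AM, Wed-PM, Mon-PM — every shift.
Total cost: 6 + 6 = 12.
No cover costs less than 12.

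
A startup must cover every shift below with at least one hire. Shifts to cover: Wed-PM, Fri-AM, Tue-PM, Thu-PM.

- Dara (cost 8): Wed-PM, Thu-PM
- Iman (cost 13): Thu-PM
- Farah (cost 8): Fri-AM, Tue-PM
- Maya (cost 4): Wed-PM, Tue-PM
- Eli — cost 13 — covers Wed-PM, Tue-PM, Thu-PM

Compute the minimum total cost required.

The greedy cost-per-new-shift heuristic would pick Maya, Dara, and Farah for 20, but a cheaper cover exists.
Choose Dara and Farah: together they cover Wed-PM, Fri-AM, Tue-PM, Thu-PM — every shift.
Total cost: 8 + 8 = 16.
No cover costs less than 16.

16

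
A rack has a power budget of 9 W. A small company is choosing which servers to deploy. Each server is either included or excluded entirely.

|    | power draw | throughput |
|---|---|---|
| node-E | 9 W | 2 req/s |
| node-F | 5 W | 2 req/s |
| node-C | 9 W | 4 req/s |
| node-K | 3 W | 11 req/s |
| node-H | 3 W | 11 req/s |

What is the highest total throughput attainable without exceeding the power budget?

node-F + node-H: power draw 5 + 3 = 8 ≤ 9, throughput 2 + 11 = 13.
node-K + node-H: power draw 3 + 3 = 6 ≤ 9, throughput 11 + 11 = 22.
node-F + node-K: power draw 5 + 3 = 8 ≤ 9, throughput 2 + 11 = 13.
Best is node-K and node-H with total throughput 22.

22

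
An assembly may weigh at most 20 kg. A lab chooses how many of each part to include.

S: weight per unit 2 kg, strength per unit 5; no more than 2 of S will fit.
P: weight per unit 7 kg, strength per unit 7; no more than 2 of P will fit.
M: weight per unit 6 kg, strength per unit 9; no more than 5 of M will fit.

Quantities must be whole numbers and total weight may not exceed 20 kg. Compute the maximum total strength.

Take 1×S and 3×M: weight 20 ≤ 20, strength 1·5 + 3·9 = 32.
No other integer combination yields more.

32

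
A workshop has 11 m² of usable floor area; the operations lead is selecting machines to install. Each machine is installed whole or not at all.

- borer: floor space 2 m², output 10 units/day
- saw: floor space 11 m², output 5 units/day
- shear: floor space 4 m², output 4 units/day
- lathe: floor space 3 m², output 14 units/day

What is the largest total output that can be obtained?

28

This is an integer program with binary decision variables.
Allowing fractional choices, the relaxed optimum would be about 28.9, but machines are indivisible.
borer + lathe: floor space 2 + 3 = 5 ≤ 11, output 10 + 14 = 24.
borer + shear + lathe: floor space 2 + 4 + 3 = 9 ≤ 11, output 10 + 4 + 14 = 28.
shear + lathe: floor space 4 + 3 = 7 ≤ 11, output 4 + 14 = 18.
Best is borer, shear, and lathe with total output 28.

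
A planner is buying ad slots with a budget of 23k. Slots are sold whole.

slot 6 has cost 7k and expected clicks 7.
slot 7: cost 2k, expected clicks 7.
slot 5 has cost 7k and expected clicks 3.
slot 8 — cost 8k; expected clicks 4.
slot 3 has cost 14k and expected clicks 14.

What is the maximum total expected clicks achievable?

This is a 0-1 knapsack instance.
slot 7 + slot 3: cost 2 + 14 = 16 ≤ 23, expected clicks 7 + 14 = 21.
slot 6 + slot 7 + slot 3: cost 7 + 2 + 14 = 23 ≤ 23, expected clicks 7 + 7 + 14 = 28.
slot 7 + slot 5 + slot 3: cost 2 + 7 + 14 = 23 ≤ 23, expected clicks 7 + 3 + 14 = 24.
Best is slot 6, slot 7, and slot 3 with total expected clicks 28.

28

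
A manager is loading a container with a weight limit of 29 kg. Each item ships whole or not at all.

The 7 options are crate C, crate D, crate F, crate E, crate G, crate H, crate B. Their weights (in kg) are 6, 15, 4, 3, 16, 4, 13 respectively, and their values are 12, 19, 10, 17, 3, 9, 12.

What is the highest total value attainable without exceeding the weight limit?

crate D + crate F + crate E + crate H: weight 15 + 4 + 3 + 4 = 26 ≤ 29, value 19 + 10 + 17 + 9 = 55.
crate C + crate D + crate E + crate H: weight 6 + 15 + 3 + 4 = 28 ≤ 29, value 12 + 19 + 17 + 9 = 57.
crate C + crate D + crate F + crate E: weight 6 + 15 + 4 + 3 = 28 ≤ 29, value 12 + 19 + 10 + 17 = 58.
Best is crate C, crate D, crate F, and crate E with total value 58.

58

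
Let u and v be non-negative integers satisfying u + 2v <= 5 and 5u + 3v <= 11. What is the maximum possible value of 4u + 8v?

20

(u,v)=(1,2) is feasible, giving 20.
(u,v)=(0,2) is feasible, giving 16.
No feasible integer point exceeds 20.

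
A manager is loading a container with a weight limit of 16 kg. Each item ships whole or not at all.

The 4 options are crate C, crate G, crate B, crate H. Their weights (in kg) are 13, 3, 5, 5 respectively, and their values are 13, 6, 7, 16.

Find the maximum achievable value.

29

Allowing fractional choices, the relaxed optimum would be about 32.0, but items are indivisible.
crate G + crate B + crate H: weight 3 + 5 + 5 = 13 ≤ 16, value 6 + 7 + 16 = 29.
crate B + crate H: weight 5 + 5 = 10 ≤ 16, value 7 + 16 = 23.
Best is crate G, crate B, and crate H with total value 29.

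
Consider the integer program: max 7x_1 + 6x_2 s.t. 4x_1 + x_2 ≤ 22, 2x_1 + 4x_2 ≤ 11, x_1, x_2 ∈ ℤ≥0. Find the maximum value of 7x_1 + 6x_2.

35

(x_1,x_2)=(5,0): 4·5+1·0=20≤22, 2·5+4·0=10≤11, objective 35.
(x_1,x_2)=(4,0): 4·4+1·0=16≤22, 2·4+4·0=8≤11, objective 28.
No feasible integer point exceeds 35.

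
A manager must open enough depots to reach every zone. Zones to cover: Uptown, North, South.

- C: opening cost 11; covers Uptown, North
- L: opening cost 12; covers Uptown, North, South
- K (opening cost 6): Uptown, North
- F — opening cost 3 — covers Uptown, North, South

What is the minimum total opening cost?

This is a weighted set-cover instance.
F alone covers Uptown, North, South — every zone.
Total opening cost: 3.
No cover costs less than 3.

3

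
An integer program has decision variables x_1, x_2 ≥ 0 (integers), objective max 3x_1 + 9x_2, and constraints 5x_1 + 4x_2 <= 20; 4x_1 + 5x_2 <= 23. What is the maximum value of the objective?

36

Relaxing integrality, the LP optimum is 41.40 at (x_1,x_2) = (0, 4.6), which is not an integer point.
(x_1,x_2)=(0,4): 5·0+4·4=16≤20, 4·0+5·4=20≤23, objective 36.
(x_1,x_2)=(1,3): 5·1+4·3=17≤20, 4·1+5·3=19≤23, objective 30.
(x_1,x_2)=(0,3): 5·0+4·3=12≤20, 4·0+5·3=15≤23, objective 27.
No feasible integer point exceeds 36.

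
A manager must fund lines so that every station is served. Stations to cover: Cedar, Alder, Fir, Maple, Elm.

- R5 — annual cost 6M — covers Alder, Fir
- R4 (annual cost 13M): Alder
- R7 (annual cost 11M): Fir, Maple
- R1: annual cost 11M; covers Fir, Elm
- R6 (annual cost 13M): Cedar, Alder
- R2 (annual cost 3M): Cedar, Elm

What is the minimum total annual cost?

This is a weighted set-cover instance.
Choose R5, R7, and R2: together they cover Cedar, Alder, Fir, Maple, Elm — every station.
Total annual cost: 6 + 11 + 3 = 20.

20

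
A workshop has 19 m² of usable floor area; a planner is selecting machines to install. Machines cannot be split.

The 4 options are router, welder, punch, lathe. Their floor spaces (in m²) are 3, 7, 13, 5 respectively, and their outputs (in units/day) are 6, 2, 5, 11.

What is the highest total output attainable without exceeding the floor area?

This is an integer program with binary decision variables.
router + welder + lathe: floor space 3 + 7 + 5 = 15 ≤ 19, output 6 + 2 + 11 = 19.
punch + lathe: floor space 13 + 5 = 18 ≤ 19, output 5 + 11 = 16.
router + lathe: floor space 3 + 5 = 8 ≤ 19, output 6 + 11 = 17.
Best is router, welder, and lathe with total output 19.

19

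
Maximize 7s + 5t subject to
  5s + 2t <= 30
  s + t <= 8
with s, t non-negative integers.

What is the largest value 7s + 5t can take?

(s,t)=(4,4): 5·4+2·4=28≤30, 1·4+1·4=8≤8, objective 48.
(s,t)=(3,5): 5·3+2·5=25≤30, 1·3+1·5=8≤8, objective 46.
(s,t)=(5,2): 5·5+2·2=29≤30, 1·5+1·2=7≤8, objective 45.
(s,t)=(4,3): 5·4+2·3=26≤30, 1·4+1·3=7≤8, objective 43.
Maximum is 48 at (s,t)=(4,4).

48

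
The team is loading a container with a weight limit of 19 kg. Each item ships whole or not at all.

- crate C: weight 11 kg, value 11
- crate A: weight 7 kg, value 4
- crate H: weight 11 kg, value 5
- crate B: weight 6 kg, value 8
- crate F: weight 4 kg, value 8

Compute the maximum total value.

This is a 0-1 knapsack instance.
Take crate A, crate B, and crate F: weight 7 + 6 + 4 = 17 ≤ 19, value 4 + 8 + 8 = 20.
No other feasible combination does better.

20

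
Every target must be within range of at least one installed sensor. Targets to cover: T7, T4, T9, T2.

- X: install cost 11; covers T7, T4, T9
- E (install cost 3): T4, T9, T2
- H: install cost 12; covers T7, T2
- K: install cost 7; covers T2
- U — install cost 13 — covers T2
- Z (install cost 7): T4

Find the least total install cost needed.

14

Choose X and E: together they cover T7, T4, T9, T2 — every target.
Total install cost: 11 + 3 = 14.
No cover costs less than 14.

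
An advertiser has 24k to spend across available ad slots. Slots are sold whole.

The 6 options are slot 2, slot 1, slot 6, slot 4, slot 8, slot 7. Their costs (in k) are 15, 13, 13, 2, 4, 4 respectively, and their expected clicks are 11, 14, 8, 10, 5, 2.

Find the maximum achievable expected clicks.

slot 1 + slot 4 + slot 8: cost 13 + 2 + 4 = 19 ≤ 24, expected clicks 14 + 10 + 5 = 29.
slot 1 + slot 4 + slot 7: cost 13 + 2 + 4 = 19 ≤ 24, expected clicks 14 + 10 + 2 = 26.
slot 1 + slot 4 + slot 8 + slot 7: cost 13 + 2 + 4 + 4 = 23 ≤ 24, expected clicks 14 + 10 + 5 + 2 = 31.
Best is slot 1, slot 4, slot 8, and slot 7 with total expected clicks 31.

31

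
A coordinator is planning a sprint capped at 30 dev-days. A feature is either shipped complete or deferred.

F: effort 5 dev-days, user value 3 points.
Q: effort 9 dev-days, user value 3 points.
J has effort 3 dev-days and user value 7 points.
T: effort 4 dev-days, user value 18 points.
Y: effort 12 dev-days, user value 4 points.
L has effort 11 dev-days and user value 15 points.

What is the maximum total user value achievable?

Allowing fractional choices, the relaxed optimum would be about 45.3, but features are indivisible.
J + T + Y + L: effort 3 + 4 + 12 + 11 = 30 ≤ 30, user value 7 + 18 + 4 + 15 = 44.
F + J + T + L: effort 5 + 3 + 4 + 11 = 23 ≤ 30, user value 3 + 7 + 18 + 15 = 43.
Best is J, T, Y, and L with total user value 44.

44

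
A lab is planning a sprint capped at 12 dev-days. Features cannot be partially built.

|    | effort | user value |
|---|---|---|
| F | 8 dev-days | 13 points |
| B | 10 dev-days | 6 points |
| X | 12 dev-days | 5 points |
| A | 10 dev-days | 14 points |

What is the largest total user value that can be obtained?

A: effort 10 ≤ 12, user value 14.
F: effort 8 ≤ 12, user value 13.
B: effort 10 ≤ 12, user value 6.
Best is A with total user value 14.

14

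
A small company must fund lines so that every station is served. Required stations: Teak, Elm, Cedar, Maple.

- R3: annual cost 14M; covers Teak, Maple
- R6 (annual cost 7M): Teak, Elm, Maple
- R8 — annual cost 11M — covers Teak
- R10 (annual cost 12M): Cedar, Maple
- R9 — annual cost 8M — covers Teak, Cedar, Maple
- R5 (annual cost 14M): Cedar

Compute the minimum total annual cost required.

15

Choose R6 and R9: together they cover Teak, Elm, Cedar, Maple — every station.
Total annual cost: 7 + 8 = 15.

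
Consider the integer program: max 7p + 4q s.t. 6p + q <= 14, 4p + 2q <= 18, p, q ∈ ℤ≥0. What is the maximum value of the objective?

36

(p,q)=(0,9): 6·0+1·9=9≤14, 4·0+2·9=18≤18, objective 36.
(p,q)=(0,8): 6·0+1·8=8≤14, 4·0+2·8=16≤18, objective 32.
No feasible integer point exceeds 36.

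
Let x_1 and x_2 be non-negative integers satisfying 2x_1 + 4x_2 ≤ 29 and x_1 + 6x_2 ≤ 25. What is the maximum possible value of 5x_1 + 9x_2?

70

The continuous relaxation peaks at (14.5, 0) with value 72.50; rounding to a feasible lattice point costs some objective.
(x_1,x_2)=(14,0): 2·14+4·0=28≤29, 1·14+6·0=14≤25, objective 70.
(x_1,x_2)=(13,0): 2·13+4·0=26≤29, 1·13+6·0=13≤25, objective 65.
No feasible integer point exceeds 70.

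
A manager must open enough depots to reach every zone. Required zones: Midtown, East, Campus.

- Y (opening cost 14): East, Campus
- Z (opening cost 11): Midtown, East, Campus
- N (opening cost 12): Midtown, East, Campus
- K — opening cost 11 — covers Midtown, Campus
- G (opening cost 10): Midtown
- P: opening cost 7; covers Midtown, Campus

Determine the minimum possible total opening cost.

11

The greedy cost-per-new-zone heuristic would pick P and Z for 18, but a cheaper cover exists.
Z alone covers Midtown, East, Campus — every zone.
Total opening cost: 11.
No cover costs less than 11.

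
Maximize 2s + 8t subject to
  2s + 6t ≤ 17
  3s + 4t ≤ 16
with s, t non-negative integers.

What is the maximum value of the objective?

20

The continuous relaxation peaks at (0, 2.83) with value 22.67; rounding to a feasible lattice point costs some objective.
(s,t)=(2,2): 2·2+6·2=16≤17, 3·2+4·2=14≤16, objective 20.
(s,t)=(1,2): 2·1+6·2=14≤17, 3·1+4·2=11≤16, objective 18.
(s,t)=(0,2): 2·0+6·2=12≤17, 3·0+4·2=8≤16, objective 16.
(s,t)=(3,1): 2·3+6·1=12≤17, 3·3+4·1=13≤16, objective 14.
No feasible integer point exceeds 20.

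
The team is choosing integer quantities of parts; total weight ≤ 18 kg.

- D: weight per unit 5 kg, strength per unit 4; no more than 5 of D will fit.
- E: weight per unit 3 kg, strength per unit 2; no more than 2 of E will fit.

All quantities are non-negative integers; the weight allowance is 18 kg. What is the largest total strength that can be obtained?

3×D and 1×E: weight 18 ≤ 18, strength 3·4 + 1·2 = 14.
2×D and 2×E: weight 16 ≤ 18, strength 2·4 + 2·2 = 12.
Best is 14.

14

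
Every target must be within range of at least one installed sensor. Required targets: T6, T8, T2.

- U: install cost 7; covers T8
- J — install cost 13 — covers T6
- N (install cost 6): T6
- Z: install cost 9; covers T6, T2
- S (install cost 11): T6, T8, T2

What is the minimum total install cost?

11

S alone covers T6, T8, T2 — every target.
Total install cost: 11.
No cover costs less than 11.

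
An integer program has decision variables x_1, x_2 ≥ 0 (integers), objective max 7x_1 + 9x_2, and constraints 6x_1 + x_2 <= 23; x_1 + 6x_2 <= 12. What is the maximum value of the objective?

30

Relaxing integrality, the LP optimum is 37.80 at (x_1,x_2) = (3.6, 1.4), which is not an integer point.
(x_1,x_2)=(3,1): 6·3+1·1=19≤23, 1·3+6·1=9≤12, objective 30.
(x_1,x_2)=(2,1): 6·2+1·1=13≤23, 1·2+6·1=8≤12, objective 23.
(x_1,x_2)=(3,0): 6·3+1·0=18≤23, 1·3+6·0=3≤12, objective 21.
The best lattice point is (3,1), giving 30.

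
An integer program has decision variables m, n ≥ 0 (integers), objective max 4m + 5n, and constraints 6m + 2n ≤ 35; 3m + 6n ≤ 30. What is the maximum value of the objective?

31

The continuous relaxation peaks at (5, 2.5) with value 32.50; rounding to a feasible lattice point costs some objective.
(m,n)=(4,3) is feasible, giving 31.
(m,n)=(5,2) is feasible, giving 30.
(m,n)=(3,3) is feasible, giving 27.
Maximum is 31 at (m,n)=(4,3).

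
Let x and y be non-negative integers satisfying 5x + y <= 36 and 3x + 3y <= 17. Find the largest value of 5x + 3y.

(x,y)=(5,0) is feasible, giving 25.
(x,y)=(4,1) is feasible, giving 23.
(x,y)=(4,0) is feasible, giving 20.
The best lattice point is (5,0), giving 25.

25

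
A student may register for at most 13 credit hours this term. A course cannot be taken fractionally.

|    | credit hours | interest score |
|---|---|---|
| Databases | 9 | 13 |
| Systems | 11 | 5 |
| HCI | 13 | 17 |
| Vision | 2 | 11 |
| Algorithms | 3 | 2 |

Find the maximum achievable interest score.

24

Allowing fractional choices, the relaxed optimum would be about 26.6, but courses are indivisible.
HCI: credit hours 13 ≤ 13, interest score 17.
Systems + Vision: credit hours 11 + 2 = 13 ≤ 13, interest score 5 + 11 = 16.
Databases + Vision: credit hours 9 + 2 = 11 ≤ 13, interest score 13 + 11 = 24.
Best is Databases and Vision with total interest score 24.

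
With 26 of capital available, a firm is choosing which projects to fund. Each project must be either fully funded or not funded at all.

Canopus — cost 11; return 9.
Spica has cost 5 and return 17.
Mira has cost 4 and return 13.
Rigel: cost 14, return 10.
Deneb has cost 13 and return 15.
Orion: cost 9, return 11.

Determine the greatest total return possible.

Allowing fractional choices, the relaxed optimum would be about 50.2, but projects are indivisible.
Spica + Mira + Orion: cost 5 + 4 + 9 = 18 ≤ 26, return 17 + 13 + 11 = 41.
Spica + Mira + Deneb: cost 5 + 4 + 13 = 22 ≤ 26, return 17 + 13 + 15 = 45.
Best is Spica, Mira, and Deneb with total return 45.

45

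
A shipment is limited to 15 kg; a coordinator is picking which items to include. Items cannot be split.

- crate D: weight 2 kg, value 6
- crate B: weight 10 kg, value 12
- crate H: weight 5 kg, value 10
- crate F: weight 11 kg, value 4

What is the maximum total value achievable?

22

Allowing fractional choices, the relaxed optimum would be about 25.6, but items are indivisible.
crate D + crate H: weight 2 + 5 = 7 ≤ 15, value 6 + 10 = 16.
crate B + crate H: weight 10 + 5 = 15 ≤ 15, value 12 + 10 = 22.
crate D + crate B: weight 2 + 10 = 12 ≤ 15, value 6 + 12 = 18.
Best is crate B and crate H with total value 22.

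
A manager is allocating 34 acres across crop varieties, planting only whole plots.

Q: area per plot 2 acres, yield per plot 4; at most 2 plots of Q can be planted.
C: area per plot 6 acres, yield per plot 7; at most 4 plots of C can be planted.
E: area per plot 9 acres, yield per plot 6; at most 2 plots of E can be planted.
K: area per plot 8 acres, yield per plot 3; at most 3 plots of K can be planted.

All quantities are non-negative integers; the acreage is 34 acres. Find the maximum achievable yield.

This is a bounded integer knapsack.
Take 2×Q and 4×C: area 28 ≤ 34, yield 2·4 + 4·7 = 36.
Q has the best ratio (4/2) and is taken to its limit of 2; remaining capacity is filled optimally with the others.

36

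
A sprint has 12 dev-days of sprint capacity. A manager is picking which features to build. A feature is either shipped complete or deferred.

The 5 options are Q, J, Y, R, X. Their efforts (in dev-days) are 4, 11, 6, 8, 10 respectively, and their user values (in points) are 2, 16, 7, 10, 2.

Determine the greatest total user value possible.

16

J: effort 11 ≤ 12, user value 16.
Q + R: effort 4 + 8 = 12 ≤ 12, user value 2 + 10 = 12.
Best is J with total user value 16.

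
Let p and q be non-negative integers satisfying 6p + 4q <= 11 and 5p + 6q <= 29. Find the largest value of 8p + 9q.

18

(p,q)=(0,2): 6·0+4·2=8≤11, 5·0+6·2=12≤29, objective 18.
(p,q)=(1,1): 6·1+4·1=10≤11, 5·1+6·1=11≤29, objective 17.
(p,q)=(0,1): 6·0+4·1=4≤11, 5·0+6·1=6≤29, objective 9.
The best lattice point is (0,2), giving 18.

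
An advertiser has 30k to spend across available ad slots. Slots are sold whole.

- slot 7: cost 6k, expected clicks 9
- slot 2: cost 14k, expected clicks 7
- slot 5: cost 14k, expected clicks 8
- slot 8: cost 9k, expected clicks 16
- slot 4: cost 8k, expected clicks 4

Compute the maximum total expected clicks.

33

This is a 0-1 knapsack instance.
Allowing fractional choices, the relaxed optimum would be about 33.5, but ad slots are indivisible.
slot 7 + slot 5 + slot 8: cost 6 + 14 + 9 = 29 ≤ 30, expected clicks 9 + 8 + 16 = 33.
slot 7 + slot 8 + slot 4: cost 6 + 9 + 8 = 23 ≤ 30, expected clicks 9 + 16 + 4 = 29.
slot 7 + slot 2 + slot 8: cost 6 + 14 + 9 = 29 ≤ 30, expected clicks 9 + 7 + 16 = 32.
Best is slot 7, slot 5, and slot 8 with total expected clicks 33.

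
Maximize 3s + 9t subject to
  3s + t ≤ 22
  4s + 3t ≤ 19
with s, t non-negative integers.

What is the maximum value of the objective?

54

(s,t)=(0,6) is feasible, giving 54.
(s,t)=(1,5) is feasible, giving 48.
No feasible integer point exceeds 54.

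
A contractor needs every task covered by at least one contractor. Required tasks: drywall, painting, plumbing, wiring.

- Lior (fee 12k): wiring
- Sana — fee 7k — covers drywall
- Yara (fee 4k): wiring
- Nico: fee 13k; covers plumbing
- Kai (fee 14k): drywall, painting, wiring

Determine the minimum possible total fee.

27

This is a weighted set-cover instance.
The greedy cost-per-new-task heuristic would pick Yara, Sana, Nico, and Kai for 38, but a cheaper cover exists.
Choose Nico and Kai: together they cover drywall, painting, plumbing, wiring — every task.
Total fee: 13 + 14 = 27.
No cover costs less than 27.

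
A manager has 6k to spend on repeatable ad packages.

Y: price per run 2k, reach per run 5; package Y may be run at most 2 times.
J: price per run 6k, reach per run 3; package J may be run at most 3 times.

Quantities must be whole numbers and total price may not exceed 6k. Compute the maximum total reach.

This is a bounded integer knapsack.
2×Y: price 4 ≤ 6, reach 2·5 = 10.
1×Y: price 2 ≤ 6, reach 1·5 = 5.
Best is 10.

10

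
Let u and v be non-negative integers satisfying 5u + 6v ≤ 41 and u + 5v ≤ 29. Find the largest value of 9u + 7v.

The continuous relaxation peaks at (8.2, 0) with value 73.80; rounding to a feasible lattice point costs some objective.
(u,v)=(8,0) is feasible, giving 72.
(u,v)=(7,1) is feasible, giving 70.
No feasible integer point exceeds 72.

72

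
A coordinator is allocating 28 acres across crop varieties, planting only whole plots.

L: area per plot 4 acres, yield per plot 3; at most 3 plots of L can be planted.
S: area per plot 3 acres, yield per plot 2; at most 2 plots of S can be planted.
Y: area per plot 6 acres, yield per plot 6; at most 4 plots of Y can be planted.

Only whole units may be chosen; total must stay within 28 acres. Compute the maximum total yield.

This is a bounded integer knapsack.
Y has the best ratio (6/6); taking only Y gives at most 4×6 = 24 (stopped by the area limit).
Mixing does better — 1×L and 4×Y: area 28 ≤ 28, yield 1·3 + 4·6 = 27.

27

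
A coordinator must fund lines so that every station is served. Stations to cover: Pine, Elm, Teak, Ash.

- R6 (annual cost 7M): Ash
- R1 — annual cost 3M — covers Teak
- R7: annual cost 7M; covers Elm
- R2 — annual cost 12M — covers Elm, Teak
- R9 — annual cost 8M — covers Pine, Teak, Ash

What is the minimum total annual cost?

Choose R7 and R9: together they cover Pine, Elm, Teak, Ash — every station.
Total annual cost: 7 + 8 = 15.
No cover costs less than 15.

15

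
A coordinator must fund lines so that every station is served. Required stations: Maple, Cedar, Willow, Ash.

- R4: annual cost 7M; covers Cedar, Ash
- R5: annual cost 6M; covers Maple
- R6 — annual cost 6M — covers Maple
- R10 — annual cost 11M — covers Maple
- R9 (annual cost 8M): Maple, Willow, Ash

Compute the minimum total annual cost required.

15

This is an integer covering problem.
Choose R4 and R9: together they cover Maple, Cedar, Willow, Ash — every station.
Total annual cost: 7 + 8 = 15.
No cover costs less than 15.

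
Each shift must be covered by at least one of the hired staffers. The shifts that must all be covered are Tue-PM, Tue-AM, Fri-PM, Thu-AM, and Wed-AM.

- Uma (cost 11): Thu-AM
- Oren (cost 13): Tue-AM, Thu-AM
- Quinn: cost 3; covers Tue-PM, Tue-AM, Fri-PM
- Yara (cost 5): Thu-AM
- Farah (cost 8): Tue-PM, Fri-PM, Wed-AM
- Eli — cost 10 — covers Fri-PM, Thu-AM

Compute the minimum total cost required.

Choose Quinn, Yara, and Farah: together they cover Tue-PM, Tue-AM, Fri-PM, Thu-AM, Wed-AM — every shift.
Total cost: 3 + 5 + 8 = 16.

16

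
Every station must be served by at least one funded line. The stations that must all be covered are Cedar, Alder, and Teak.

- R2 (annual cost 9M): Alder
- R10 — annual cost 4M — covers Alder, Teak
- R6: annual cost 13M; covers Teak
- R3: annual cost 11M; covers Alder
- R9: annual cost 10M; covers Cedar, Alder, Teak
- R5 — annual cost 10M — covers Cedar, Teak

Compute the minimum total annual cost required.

10

This is an integer covering problem.
R9 alone covers Cedar, Alder, Teak — every station.
Total annual cost: 10.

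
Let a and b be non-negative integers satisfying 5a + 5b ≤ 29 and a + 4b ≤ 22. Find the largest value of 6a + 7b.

35

The continuous relaxation peaks at (0.4, 5.4) with value 40.20; rounding to a feasible lattice point costs some objective.
(a,b)=(0,5): 5·0+5·5=25≤29, 1·0+4·5=20≤22, objective 35.
(a,b)=(1,4): 5·1+5·4=25≤29, 1·1+4·4=17≤22, objective 34.
(a,b)=(0,4): 5·0+5·4=20≤29, 1·0+4·4=16≤22, objective 28.
The best lattice point is (0,5), giving 35.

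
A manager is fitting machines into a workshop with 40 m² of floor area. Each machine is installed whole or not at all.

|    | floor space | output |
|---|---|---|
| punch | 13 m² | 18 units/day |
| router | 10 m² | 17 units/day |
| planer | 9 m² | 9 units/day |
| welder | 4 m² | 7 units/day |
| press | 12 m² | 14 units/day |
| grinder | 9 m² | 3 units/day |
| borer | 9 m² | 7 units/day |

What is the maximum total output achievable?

56

Take punch, router, welder, and press: floor space 13 + 10 + 4 + 12 = 39 ≤ 40, output 18 + 17 + 7 + 14 = 56.
No other feasible combination does better.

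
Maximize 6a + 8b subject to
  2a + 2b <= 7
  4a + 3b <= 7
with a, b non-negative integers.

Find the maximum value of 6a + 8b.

16

Relaxing integrality, the LP optimum is 18.67 at (a,b) = (0, 2.33), which is not an integer point.
(a,b)=(0,2): 2·0+2·2=4≤7, 4·0+3·2=6≤7, objective 16.
(a,b)=(1,1): 2·1+2·1=4≤7, 4·1+3·1=7≤7, objective 14.
The best lattice point is (0,2), giving 16.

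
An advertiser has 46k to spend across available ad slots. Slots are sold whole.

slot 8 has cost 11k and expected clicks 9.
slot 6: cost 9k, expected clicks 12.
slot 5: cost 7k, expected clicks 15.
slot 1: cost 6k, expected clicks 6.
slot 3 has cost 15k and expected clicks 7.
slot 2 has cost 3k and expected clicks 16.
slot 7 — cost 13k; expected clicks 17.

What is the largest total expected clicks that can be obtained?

Treat it as a binary knapsack problem.
slot 8 + slot 6 + slot 5 + slot 2 + slot 7: cost 11 + 9 + 7 + 3 + 13 = 43 ≤ 46, expected clicks 9 + 12 + 15 + 16 + 17 = 69.
slot 8 + slot 5 + slot 1 + slot 2 + slot 7: cost 11 + 7 + 6 + 3 + 13 = 40 ≤ 46, expected clicks 9 + 15 + 6 + 16 + 17 = 63.
slot 6 + slot 5 + slot 1 + slot 2 + slot 7: cost 9 + 7 + 6 + 3 + 13 = 38 ≤ 46, expected clicks 12 + 15 + 6 + 16 + 17 = 66.
Best is slot 8, slot 6, slot 5, slot 2, and slot 7 with total expected clicks 69.

69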